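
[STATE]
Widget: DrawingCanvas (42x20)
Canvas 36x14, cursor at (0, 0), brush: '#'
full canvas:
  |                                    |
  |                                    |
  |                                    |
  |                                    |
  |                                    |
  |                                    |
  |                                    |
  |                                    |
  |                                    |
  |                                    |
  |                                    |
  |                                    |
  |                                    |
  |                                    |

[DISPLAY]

+                                         
                                          
                                          
                                          
                                          
                                          
                                          
                                          
                                          
                                          
                                          
                                          
                                          
                                          
                                          
                                          
                                          
                                          
                                          
                                          


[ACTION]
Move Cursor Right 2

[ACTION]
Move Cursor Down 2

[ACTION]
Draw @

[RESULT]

                                          
                                          
  @                                       
                                          
                                          
                                          
                                          
                                          
                                          
                                          
                                          
                                          
                                          
                                          
                                          
                                          
                                          
                                          
                                          
                                          


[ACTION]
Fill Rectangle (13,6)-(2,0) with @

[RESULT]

                                          
                                          
@@@@@@@                                   
@@@@@@@                                   
@@@@@@@                                   
@@@@@@@                                   
@@@@@@@                                   
@@@@@@@                                   
@@@@@@@                                   
@@@@@@@                                   
@@@@@@@                                   
@@@@@@@                                   
@@@@@@@                                   
@@@@@@@                                   
                                          
                                          
                                          
                                          
                                          
                                          


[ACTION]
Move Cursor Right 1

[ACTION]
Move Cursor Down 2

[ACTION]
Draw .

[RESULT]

                                          
                                          
@@@@@@@                                   
@@@@@@@                                   
@@@.@@@                                   
@@@@@@@                                   
@@@@@@@                                   
@@@@@@@                                   
@@@@@@@                                   
@@@@@@@                                   
@@@@@@@                                   
@@@@@@@                                   
@@@@@@@                                   
@@@@@@@                                   
                                          
                                          
                                          
                                          
                                          
                                          


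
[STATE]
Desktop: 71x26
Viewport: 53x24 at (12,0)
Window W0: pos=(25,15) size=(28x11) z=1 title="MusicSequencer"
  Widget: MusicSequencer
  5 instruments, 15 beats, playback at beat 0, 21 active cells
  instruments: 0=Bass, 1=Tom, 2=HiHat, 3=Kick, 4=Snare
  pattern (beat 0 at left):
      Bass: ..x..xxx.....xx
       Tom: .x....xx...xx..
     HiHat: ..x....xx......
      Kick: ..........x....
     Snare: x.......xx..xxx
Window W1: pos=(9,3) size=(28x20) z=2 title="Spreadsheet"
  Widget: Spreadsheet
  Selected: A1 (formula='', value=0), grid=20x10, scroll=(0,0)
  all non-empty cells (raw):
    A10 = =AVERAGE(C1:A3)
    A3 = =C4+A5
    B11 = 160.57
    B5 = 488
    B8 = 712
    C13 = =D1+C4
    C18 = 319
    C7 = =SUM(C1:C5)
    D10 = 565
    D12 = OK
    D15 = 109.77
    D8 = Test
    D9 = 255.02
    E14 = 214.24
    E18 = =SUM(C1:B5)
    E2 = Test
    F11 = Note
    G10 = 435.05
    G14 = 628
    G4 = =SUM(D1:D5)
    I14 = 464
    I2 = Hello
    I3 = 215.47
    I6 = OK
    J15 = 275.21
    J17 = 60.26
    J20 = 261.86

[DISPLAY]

                                                     
                                                     
                                                     
━━━━━━━━━━━━━━━━━━━━━━━━┓                            
preadsheet              ┃                            
────────────────────────┨                            
:                       ┃                            
     A       B       C  ┃                            
------------------------┃                            
1      [0]       0      ┃                            
2        0       0      ┃                            
3        0       0      ┃                            
4        0       0      ┃                            
5        0     488      ┃                            
6        0       0      ┃                            
7        0       0      ┃━━━━━━━━━━━━━━━┓            
8        0     712      ┃ncer           ┃            
9        0       0      ┃───────────────┨            
0        0       0      ┃5678901234     ┃            
1        0  160.57      ┃███·····██     ┃            
2        0       0      ┃·██···██··     ┃            
3        0       0      ┃··██······     ┃            
━━━━━━━━━━━━━━━━━━━━━━━━┛·····█····     ┃            
             ┃ Snare█·······██··███     ┃            


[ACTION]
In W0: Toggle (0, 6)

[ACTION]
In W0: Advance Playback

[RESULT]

                                                     
                                                     
                                                     
━━━━━━━━━━━━━━━━━━━━━━━━┓                            
preadsheet              ┃                            
────────────────────────┨                            
:                       ┃                            
     A       B       C  ┃                            
------------------------┃                            
1      [0]       0      ┃                            
2        0       0      ┃                            
3        0       0      ┃                            
4        0       0      ┃                            
5        0     488      ┃                            
6        0       0      ┃                            
7        0       0      ┃━━━━━━━━━━━━━━━┓            
8        0     712      ┃ncer           ┃            
9        0       0      ┃───────────────┨            
0        0       0      ┃5678901234     ┃            
1        0  160.57      ┃█·█·····██     ┃            
2        0       0      ┃·██···██··     ┃            
3        0       0      ┃··██······     ┃            
━━━━━━━━━━━━━━━━━━━━━━━━┛·····█····     ┃            
             ┃ Snare█·······██··███     ┃            


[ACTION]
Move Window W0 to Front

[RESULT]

                                                     
                                                     
                                                     
━━━━━━━━━━━━━━━━━━━━━━━━┓                            
preadsheet              ┃                            
────────────────────────┨                            
:                       ┃                            
     A       B       C  ┃                            
------------------------┃                            
1      [0]       0      ┃                            
2        0       0      ┃                            
3        0       0      ┃                            
4        0       0      ┃                            
5        0     488      ┃                            
6        0       0      ┃                            
7        0   ┏━━━━━━━━━━━━━━━━━━━━━━━━━━┓            
8        0   ┃ MusicSequencer           ┃            
9        0   ┠──────────────────────────┨            
0        0   ┃      0▼2345678901234     ┃            
1        0  1┃  Bass··█··█·█·····██     ┃            
2        0   ┃   Tom·█····██···██··     ┃            
3        0   ┃ HiHat··█····██······     ┃            
━━━━━━━━━━━━━┃  Kick··········█····     ┃            
             ┃ Snare█·······██··███     ┃            


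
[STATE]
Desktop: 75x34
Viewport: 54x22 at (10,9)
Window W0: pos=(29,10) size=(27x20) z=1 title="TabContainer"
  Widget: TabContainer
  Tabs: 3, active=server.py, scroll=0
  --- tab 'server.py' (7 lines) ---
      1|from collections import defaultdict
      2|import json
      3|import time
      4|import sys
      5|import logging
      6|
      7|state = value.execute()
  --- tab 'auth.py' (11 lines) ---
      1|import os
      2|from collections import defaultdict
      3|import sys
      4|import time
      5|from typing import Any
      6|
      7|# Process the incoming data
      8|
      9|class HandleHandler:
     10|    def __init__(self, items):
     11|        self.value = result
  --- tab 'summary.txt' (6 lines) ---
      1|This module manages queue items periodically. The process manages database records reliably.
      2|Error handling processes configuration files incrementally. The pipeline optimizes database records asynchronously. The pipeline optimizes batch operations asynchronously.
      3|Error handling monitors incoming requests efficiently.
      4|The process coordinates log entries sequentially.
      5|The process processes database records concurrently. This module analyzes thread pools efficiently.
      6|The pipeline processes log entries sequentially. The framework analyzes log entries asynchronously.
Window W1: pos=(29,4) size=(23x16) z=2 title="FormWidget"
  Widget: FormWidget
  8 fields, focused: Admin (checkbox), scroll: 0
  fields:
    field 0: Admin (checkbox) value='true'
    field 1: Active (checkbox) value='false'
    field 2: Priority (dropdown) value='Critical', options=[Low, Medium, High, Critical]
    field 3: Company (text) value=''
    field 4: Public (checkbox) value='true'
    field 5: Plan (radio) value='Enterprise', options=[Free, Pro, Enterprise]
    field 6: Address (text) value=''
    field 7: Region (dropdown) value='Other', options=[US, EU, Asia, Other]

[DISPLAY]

                   ┃  Priority:   [Crit▼]┃            
                   ┃  Company:    [     ]┃━━━┓        
                   ┃  Public:     [x]    ┃   ┃        
                   ┃  Plan:       ( ) Fre┃───┨        
                   ┃  Address:    [     ]┃ su┃        
                   ┃  Region:     [Othe▼]┃───┃        
                   ┃                     ┃t d┃        
                   ┃                     ┃   ┃        
                   ┃                     ┃   ┃        
                   ┃                     ┃   ┃        
                   ┗━━━━━━━━━━━━━━━━━━━━━┛   ┃        
                   ┃                         ┃        
                   ┃state = value.execute()  ┃        
                   ┃                         ┃        
                   ┃                         ┃        
                   ┃                         ┃        
                   ┃                         ┃        
                   ┃                         ┃        
                   ┃                         ┃        
                   ┃                         ┃        
                   ┗━━━━━━━━━━━━━━━━━━━━━━━━━┛        
                                                      


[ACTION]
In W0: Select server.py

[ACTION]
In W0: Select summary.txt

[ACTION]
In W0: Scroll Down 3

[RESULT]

                   ┃  Priority:   [Crit▼]┃            
                   ┃  Company:    [     ]┃━━━┓        
                   ┃  Public:     [x]    ┃   ┃        
                   ┃  Plan:       ( ) Fre┃───┨        
                   ┃  Address:    [     ]┃[su┃        
                   ┃  Region:     [Othe▼]┃───┃        
                   ┃                     ┃s l┃        
                   ┃                     ┃dat┃        
                   ┃                     ┃ lo┃        
                   ┃                     ┃   ┃        
                   ┗━━━━━━━━━━━━━━━━━━━━━┛   ┃        
                   ┃                         ┃        
                   ┃                         ┃        
                   ┃                         ┃        
                   ┃                         ┃        
                   ┃                         ┃        
                   ┃                         ┃        
                   ┃                         ┃        
                   ┃                         ┃        
                   ┃                         ┃        
                   ┗━━━━━━━━━━━━━━━━━━━━━━━━━┛        
                                                      


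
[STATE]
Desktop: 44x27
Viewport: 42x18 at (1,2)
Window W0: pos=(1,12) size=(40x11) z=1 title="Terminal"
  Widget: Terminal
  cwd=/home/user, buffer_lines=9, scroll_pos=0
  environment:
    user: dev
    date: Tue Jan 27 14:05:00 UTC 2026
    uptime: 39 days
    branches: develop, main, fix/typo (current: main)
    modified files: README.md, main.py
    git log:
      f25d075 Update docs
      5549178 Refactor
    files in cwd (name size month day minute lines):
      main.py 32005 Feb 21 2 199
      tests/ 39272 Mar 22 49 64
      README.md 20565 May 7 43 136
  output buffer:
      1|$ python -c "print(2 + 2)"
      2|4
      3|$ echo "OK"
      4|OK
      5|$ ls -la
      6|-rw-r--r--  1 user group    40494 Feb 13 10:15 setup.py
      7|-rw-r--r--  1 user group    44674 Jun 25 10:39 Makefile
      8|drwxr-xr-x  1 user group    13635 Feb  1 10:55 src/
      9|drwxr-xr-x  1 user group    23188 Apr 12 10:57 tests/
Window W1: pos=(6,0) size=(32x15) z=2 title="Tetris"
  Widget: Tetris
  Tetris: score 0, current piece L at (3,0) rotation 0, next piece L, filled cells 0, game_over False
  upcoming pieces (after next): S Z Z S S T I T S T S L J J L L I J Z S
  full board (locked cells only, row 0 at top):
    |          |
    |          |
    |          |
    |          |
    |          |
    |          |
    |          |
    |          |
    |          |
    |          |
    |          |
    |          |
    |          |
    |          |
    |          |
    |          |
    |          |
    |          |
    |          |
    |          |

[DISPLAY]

     ┠──────────────────────────────┨     
     ┃          │Next:              ┃     
     ┃          │  ▒                ┃     
     ┃          │▒▒▒                ┃     
     ┃          │                   ┃     
     ┃          │                   ┃     
     ┃          │                   ┃     
     ┃          │Score:             ┃     
     ┃          │0                  ┃     
     ┃          │                   ┃     
┏━━━━┃          │                   ┃━━┓  
┃ Ter┃          │                   ┃  ┃  
┠────┗━━━━━━━━━━━━━━━━━━━━━━━━━━━━━━┛──┨  
┃$ python -c "print(2 + 2)"            ┃  
┃4                                     ┃  
┃$ echo "OK"                           ┃  
┃OK                                    ┃  
┃$ ls -la                              ┃  


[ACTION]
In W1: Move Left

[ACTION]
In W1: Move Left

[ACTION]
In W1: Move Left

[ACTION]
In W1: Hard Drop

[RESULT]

     ┠──────────────────────────────┨     
     ┃          │Next:              ┃     
     ┃          │ ░░                ┃     
     ┃          │░░                 ┃     
     ┃          │                   ┃     
     ┃          │                   ┃     
     ┃          │                   ┃     
     ┃          │Score:             ┃     
     ┃          │0                  ┃     
     ┃          │                   ┃     
┏━━━━┃  ▒       │                   ┃━━┓  
┃ Ter┃▒▒▒       │                   ┃  ┃  
┠────┗━━━━━━━━━━━━━━━━━━━━━━━━━━━━━━┛──┨  
┃$ python -c "print(2 + 2)"            ┃  
┃4                                     ┃  
┃$ echo "OK"                           ┃  
┃OK                                    ┃  
┃$ ls -la                              ┃  


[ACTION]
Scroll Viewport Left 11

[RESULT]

      ┠──────────────────────────────┨    
      ┃          │Next:              ┃    
      ┃          │ ░░                ┃    
      ┃          │░░                 ┃    
      ┃          │                   ┃    
      ┃          │                   ┃    
      ┃          │                   ┃    
      ┃          │Score:             ┃    
      ┃          │0                  ┃    
      ┃          │                   ┃    
 ┏━━━━┃  ▒       │                   ┃━━┓ 
 ┃ Ter┃▒▒▒       │                   ┃  ┃ 
 ┠────┗━━━━━━━━━━━━━━━━━━━━━━━━━━━━━━┛──┨ 
 ┃$ python -c "print(2 + 2)"            ┃ 
 ┃4                                     ┃ 
 ┃$ echo "OK"                           ┃ 
 ┃OK                                    ┃ 
 ┃$ ls -la                              ┃ 


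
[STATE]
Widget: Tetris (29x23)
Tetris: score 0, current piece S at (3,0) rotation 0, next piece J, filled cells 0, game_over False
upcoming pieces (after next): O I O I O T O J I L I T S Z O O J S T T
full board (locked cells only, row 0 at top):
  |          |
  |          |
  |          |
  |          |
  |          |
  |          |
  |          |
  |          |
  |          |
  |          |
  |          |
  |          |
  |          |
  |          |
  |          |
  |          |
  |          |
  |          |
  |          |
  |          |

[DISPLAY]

    ░░    │Next:             
   ░░     │█                 
          │███               
          │                  
          │                  
          │                  
          │Score:            
          │0                 
          │                  
          │                  
          │                  
          │                  
          │                  
          │                  
          │                  
          │                  
          │                  
          │                  
          │                  
          │                  
          │                  
          │                  
          │                  


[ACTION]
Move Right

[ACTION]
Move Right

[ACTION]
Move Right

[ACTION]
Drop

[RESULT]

          │Next:             
       ░░ │█                 
      ░░  │███               
          │                  
          │                  
          │                  
          │Score:            
          │0                 
          │                  
          │                  
          │                  
          │                  
          │                  
          │                  
          │                  
          │                  
          │                  
          │                  
          │                  
          │                  
          │                  
          │                  
          │                  


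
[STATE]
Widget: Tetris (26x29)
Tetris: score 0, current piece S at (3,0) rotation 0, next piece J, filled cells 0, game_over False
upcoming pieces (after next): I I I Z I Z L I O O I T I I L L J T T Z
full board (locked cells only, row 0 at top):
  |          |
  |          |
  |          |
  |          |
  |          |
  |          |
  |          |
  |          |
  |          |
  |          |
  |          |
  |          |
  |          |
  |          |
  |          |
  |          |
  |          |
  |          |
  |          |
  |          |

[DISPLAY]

    ░░    │Next:          
   ░░     │█              
          │███            
          │               
          │               
          │               
          │Score:         
          │0              
          │               
          │               
          │               
          │               
          │               
          │               
          │               
          │               
          │               
          │               
          │               
          │               
          │               
          │               
          │               
          │               
          │               
          │               
          │               
          │               
          │               


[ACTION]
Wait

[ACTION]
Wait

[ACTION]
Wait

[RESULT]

          │Next:          
          │█              
          │███            
    ░░    │               
   ░░     │               
          │               
          │Score:         
          │0              
          │               
          │               
          │               
          │               
          │               
          │               
          │               
          │               
          │               
          │               
          │               
          │               
          │               
          │               
          │               
          │               
          │               
          │               
          │               
          │               
          │               


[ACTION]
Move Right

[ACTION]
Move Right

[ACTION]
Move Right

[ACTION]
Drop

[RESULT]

          │Next:          
          │█              
          │███            
          │               
       ░░ │               
      ░░  │               
          │Score:         
          │0              
          │               
          │               
          │               
          │               
          │               
          │               
          │               
          │               
          │               
          │               
          │               
          │               
          │               
          │               
          │               
          │               
          │               
          │               
          │               
          │               
          │               


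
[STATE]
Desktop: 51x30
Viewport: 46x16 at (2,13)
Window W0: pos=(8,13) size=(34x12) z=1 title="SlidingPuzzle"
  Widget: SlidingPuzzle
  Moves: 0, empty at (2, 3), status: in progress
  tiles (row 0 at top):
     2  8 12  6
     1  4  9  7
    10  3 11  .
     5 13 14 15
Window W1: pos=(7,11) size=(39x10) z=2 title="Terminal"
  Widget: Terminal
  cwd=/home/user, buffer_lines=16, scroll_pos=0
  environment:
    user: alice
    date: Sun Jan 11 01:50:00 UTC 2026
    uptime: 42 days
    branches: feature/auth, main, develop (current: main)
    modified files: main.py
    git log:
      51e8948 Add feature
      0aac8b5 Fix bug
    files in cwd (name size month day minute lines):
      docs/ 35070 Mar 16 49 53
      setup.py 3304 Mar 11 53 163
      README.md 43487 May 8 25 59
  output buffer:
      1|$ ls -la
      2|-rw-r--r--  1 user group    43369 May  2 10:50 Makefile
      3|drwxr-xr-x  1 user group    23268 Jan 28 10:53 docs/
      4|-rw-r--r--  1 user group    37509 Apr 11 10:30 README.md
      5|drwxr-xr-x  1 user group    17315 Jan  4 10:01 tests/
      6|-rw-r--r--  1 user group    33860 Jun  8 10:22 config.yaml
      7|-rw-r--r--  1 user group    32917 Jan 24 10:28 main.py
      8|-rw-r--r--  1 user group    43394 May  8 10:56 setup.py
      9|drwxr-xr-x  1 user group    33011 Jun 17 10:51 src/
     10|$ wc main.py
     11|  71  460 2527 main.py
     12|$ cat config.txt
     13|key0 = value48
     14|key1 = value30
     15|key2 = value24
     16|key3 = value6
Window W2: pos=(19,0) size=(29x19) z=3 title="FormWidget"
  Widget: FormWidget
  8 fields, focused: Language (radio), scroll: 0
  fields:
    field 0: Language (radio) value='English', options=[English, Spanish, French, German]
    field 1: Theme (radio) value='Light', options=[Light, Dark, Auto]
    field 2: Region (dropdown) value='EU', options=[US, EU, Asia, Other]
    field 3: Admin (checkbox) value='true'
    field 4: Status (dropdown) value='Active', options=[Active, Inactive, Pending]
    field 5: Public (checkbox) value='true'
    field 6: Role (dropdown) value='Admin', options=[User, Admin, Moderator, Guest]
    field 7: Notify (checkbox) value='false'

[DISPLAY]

     ┠───────────┃                           ┃
     ┃$ ls -la   ┃                           ┃
     ┃-rw-r--r-- ┃                           ┃
     ┃drwxr-xr-x ┃                           ┃
     ┃-rw-r--r-- ┃                           ┃
     ┃drwxr-xr-x ┗━━━━━━━━━━━━━━━━━━━━━━━━━━━┛
     ┃-rw-r--r--  1 user group    33860 Jun┃  
     ┗━━━━━━━━━━━━━━━━━━━━━━━━━━━━━━━━━━━━━┛  
      ┃│ 10 │  3 │ 11 │    │           ┃      
      ┃├────┼────┼────┼────┤           ┃      
      ┃│  5 │ 13 │ 14 │ 15 │           ┃      
      ┗━━━━━━━━━━━━━━━━━━━━━━━━━━━━━━━━┛      
                                              
                                              
                                              
                                              


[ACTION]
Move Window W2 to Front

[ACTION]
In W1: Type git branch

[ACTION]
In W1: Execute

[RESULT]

     ┠───────────┃                           ┃
     ┃key3 = valu┃                           ┃
     ┃$ git branc┃                           ┃
     ┃  feature/a┃                           ┃
     ┃* main     ┃                           ┃
     ┃  develop  ┗━━━━━━━━━━━━━━━━━━━━━━━━━━━┛
     ┃$ █                                  ┃  
     ┗━━━━━━━━━━━━━━━━━━━━━━━━━━━━━━━━━━━━━┛  
      ┃│ 10 │  3 │ 11 │    │           ┃      
      ┃├────┼────┼────┼────┤           ┃      
      ┃│  5 │ 13 │ 14 │ 15 │           ┃      
      ┗━━━━━━━━━━━━━━━━━━━━━━━━━━━━━━━━┛      
                                              
                                              
                                              
                                              


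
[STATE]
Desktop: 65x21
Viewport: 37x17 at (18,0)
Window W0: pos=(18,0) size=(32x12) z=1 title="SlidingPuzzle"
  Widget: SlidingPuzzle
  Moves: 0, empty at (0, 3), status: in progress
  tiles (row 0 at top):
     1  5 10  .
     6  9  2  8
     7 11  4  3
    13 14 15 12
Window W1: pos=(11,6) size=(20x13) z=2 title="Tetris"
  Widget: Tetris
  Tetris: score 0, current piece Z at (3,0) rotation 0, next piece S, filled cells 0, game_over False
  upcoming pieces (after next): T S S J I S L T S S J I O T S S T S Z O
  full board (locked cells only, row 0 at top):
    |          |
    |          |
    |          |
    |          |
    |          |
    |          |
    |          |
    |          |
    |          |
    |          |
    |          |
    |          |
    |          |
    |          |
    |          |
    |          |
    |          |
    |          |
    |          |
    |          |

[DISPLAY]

┏━━━━━━━━━━━━━━━━━━━━━━━━━━━━━━┓     
┃ SlidingPuzzle                ┃     
┠──────────────────────────────┨     
┃┌────┬────┬────┬────┐         ┃     
┃│  1 │  5 │ 10 │    │         ┃     
┃├────┼────┼────┼────┤         ┃     
━━━━━━━━━━━━┓ 2 │  8 │         ┃     
s           ┃───┼────┤         ┃     
────────────┨ 4 │  3 │         ┃     
            ┃───┼────┤         ┃     
            ┃15 │ 12 │         ┃     
            ┃━━━━━━━━━━━━━━━━━━┛     
            ┃                        
            ┃                        
            ┃                        
            ┃                        
            ┃                        


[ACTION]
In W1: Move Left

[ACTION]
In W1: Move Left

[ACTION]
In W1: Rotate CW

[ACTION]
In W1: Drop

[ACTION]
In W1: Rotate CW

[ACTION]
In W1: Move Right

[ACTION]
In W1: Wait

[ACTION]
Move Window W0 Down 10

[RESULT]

                                     
                                     
                                     
                                     
                                     
                                     
━━━━━━━━━━━━┓                        
s           ┃                        
────────────┨                        
            ┃━━━━━━━━━━━━━━━━━━┓     
            ┃le                ┃     
            ┃──────────────────┨     
            ┃───┬────┐         ┃     
            ┃10 │    │         ┃     
            ┃───┼────┤         ┃     
            ┃ 2 │  8 │         ┃     
            ┃───┼────┤         ┃     


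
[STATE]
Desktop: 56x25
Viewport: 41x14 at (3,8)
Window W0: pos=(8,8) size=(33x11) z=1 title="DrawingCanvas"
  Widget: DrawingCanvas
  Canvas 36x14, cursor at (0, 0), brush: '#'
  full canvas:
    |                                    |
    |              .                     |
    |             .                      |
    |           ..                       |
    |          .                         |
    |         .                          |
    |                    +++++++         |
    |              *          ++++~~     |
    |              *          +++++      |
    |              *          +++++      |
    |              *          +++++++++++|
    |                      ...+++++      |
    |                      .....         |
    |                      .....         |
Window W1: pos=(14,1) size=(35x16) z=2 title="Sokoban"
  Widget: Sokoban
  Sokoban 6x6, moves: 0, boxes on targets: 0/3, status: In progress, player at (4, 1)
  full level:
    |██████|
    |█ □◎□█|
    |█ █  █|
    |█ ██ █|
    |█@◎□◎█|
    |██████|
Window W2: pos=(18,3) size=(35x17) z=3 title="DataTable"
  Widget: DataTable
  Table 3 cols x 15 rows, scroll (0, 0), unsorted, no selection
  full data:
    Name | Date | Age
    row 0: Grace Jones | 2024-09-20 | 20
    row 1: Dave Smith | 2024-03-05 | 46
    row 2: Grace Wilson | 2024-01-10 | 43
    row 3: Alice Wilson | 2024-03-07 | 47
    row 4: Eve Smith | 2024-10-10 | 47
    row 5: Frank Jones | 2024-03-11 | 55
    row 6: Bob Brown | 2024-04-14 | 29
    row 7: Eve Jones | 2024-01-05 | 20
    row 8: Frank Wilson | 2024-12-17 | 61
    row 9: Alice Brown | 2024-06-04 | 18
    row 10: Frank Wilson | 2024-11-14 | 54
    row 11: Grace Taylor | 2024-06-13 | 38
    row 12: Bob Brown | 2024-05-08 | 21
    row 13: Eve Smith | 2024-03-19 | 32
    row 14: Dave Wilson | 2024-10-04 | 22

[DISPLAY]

     ┏━━━━━┃█@◎┃Grace Jones │2024-09-20│2
     ┃ Draw┃███┃Dave Smith  │2024-03-05│4
     ┠─────┃Mov┃Grace Wilson│2024-01-10│4
     ┃+    ┃   ┃Alice Wilson│2024-03-07│4
     ┃     ┃   ┃Eve Smith   │2024-10-10│4
     ┃     ┃   ┃Frank Jones │2024-03-11│5
     ┃     ┃   ┃Bob Brown   │2024-04-14│2
     ┃     ┃   ┃Eve Jones   │2024-01-05│2
     ┃     ┗━━━┃Frank Wilson│2024-12-17│6
     ┃         ┃Alice Brown │2024-06-04│1
     ┗━━━━━━━━━┃Frank Wilson│2024-11-14│5
               ┗━━━━━━━━━━━━━━━━━━━━━━━━━
                                         
                                         


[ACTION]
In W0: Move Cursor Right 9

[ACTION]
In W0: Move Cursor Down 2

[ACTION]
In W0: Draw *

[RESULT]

     ┏━━━━━┃█@◎┃Grace Jones │2024-09-20│2
     ┃ Draw┃███┃Dave Smith  │2024-03-05│4
     ┠─────┃Mov┃Grace Wilson│2024-01-10│4
     ┃     ┃   ┃Alice Wilson│2024-03-07│4
     ┃     ┃   ┃Eve Smith   │2024-10-10│4
     ┃     ┃   ┃Frank Jones │2024-03-11│5
     ┃     ┃   ┃Bob Brown   │2024-04-14│2
     ┃     ┃   ┃Eve Jones   │2024-01-05│2
     ┃     ┗━━━┃Frank Wilson│2024-12-17│6
     ┃         ┃Alice Brown │2024-06-04│1
     ┗━━━━━━━━━┃Frank Wilson│2024-11-14│5
               ┗━━━━━━━━━━━━━━━━━━━━━━━━━
                                         
                                         


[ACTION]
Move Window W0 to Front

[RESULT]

     ┏━━━━━━━━━━━━━━━━━━━━━━━━━━━━━━━┓0│2
     ┃ DrawingCanvas                 ┃5│4
     ┠───────────────────────────────┨0│4
     ┃                               ┃7│4
     ┃              .                ┃0│4
     ┃         *   .                 ┃1│5
     ┃           ..                  ┃4│2
     ┃          .                    ┃5│2
     ┃         .                     ┃7│6
     ┃                    +++++++    ┃4│1
     ┗━━━━━━━━━━━━━━━━━━━━━━━━━━━━━━━┛4│5
               ┗━━━━━━━━━━━━━━━━━━━━━━━━━
                                         
                                         


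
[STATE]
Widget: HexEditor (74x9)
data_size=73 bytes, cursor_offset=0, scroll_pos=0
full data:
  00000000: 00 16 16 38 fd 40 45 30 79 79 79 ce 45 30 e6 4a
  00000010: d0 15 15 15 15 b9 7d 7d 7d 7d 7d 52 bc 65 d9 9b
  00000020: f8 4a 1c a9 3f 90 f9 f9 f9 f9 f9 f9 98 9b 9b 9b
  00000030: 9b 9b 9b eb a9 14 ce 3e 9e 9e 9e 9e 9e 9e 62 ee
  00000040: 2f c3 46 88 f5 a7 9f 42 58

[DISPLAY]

00000000  00 16 16 38 fd 40 45 30  79 79 79 ce 45 30 e6 4a  |...8.@E0yyy.E
00000010  d0 15 15 15 15 b9 7d 7d  7d 7d 7d 52 bc 65 d9 9b  |......}}}}}R.
00000020  f8 4a 1c a9 3f 90 f9 f9  f9 f9 f9 f9 98 9b 9b 9b  |.J..?........
00000030  9b 9b 9b eb a9 14 ce 3e  9e 9e 9e 9e 9e 9e 62 ee  |.......>.....
00000040  2f c3 46 88 f5 a7 9f 42  58                       |/.F....BX    
                                                                          
                                                                          
                                                                          
                                                                          


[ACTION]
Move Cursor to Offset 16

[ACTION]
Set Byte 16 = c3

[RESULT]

00000000  00 16 16 38 fd 40 45 30  79 79 79 ce 45 30 e6 4a  |...8.@E0yyy.E
00000010  C3 15 15 15 15 b9 7d 7d  7d 7d 7d 52 bc 65 d9 9b  |......}}}}}R.
00000020  f8 4a 1c a9 3f 90 f9 f9  f9 f9 f9 f9 98 9b 9b 9b  |.J..?........
00000030  9b 9b 9b eb a9 14 ce 3e  9e 9e 9e 9e 9e 9e 62 ee  |.......>.....
00000040  2f c3 46 88 f5 a7 9f 42  58                       |/.F....BX    
                                                                          
                                                                          
                                                                          
                                                                          


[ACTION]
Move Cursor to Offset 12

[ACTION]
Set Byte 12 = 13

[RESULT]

00000000  00 16 16 38 fd 40 45 30  79 79 79 ce 13 30 e6 4a  |...8.@E0yyy..
00000010  c3 15 15 15 15 b9 7d 7d  7d 7d 7d 52 bc 65 d9 9b  |......}}}}}R.
00000020  f8 4a 1c a9 3f 90 f9 f9  f9 f9 f9 f9 98 9b 9b 9b  |.J..?........
00000030  9b 9b 9b eb a9 14 ce 3e  9e 9e 9e 9e 9e 9e 62 ee  |.......>.....
00000040  2f c3 46 88 f5 a7 9f 42  58                       |/.F....BX    
                                                                          
                                                                          
                                                                          
                                                                          


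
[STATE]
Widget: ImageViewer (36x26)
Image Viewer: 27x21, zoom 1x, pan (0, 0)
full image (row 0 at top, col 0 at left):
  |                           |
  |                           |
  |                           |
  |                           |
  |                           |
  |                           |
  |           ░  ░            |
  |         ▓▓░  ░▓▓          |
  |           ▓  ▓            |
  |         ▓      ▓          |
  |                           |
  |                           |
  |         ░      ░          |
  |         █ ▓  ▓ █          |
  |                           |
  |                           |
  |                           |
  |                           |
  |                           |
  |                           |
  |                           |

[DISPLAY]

                                    
                                    
                                    
                                    
                                    
                                    
           ░  ░                     
         ▓▓░  ░▓▓                   
           ▓  ▓                     
         ▓      ▓                   
                                    
                                    
         ░      ░                   
         █ ▓  ▓ █                   
                                    
                                    
                                    
                                    
                                    
                                    
                                    
                                    
                                    
                                    
                                    
                                    


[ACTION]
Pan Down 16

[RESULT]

                                    
                                    
                                    
                                    
                                    
                                    
                                    
                                    
                                    
                                    
                                    
                                    
                                    
                                    
                                    
                                    
                                    
                                    
                                    
                                    
                                    
                                    
                                    
                                    
                                    
                                    


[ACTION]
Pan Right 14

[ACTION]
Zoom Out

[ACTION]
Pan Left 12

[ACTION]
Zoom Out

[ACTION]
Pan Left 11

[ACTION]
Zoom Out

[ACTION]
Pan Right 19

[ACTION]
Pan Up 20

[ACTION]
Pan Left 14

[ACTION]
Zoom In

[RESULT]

                                    
                                    
                                    
                                    
                                    
                                    
                                    
                                    
                                    
                                    
                                    
                                    
                 ░░    ░░           
                 ░░    ░░           
             ▓▓▓▓░░    ░░▓▓▓▓       
             ▓▓▓▓░░    ░░▓▓▓▓       
                 ▓▓    ▓▓           
                 ▓▓    ▓▓           
             ▓▓            ▓▓       
             ▓▓            ▓▓       
                                    
                                    
                                    
                                    
             ░░            ░░       
             ░░            ░░       
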